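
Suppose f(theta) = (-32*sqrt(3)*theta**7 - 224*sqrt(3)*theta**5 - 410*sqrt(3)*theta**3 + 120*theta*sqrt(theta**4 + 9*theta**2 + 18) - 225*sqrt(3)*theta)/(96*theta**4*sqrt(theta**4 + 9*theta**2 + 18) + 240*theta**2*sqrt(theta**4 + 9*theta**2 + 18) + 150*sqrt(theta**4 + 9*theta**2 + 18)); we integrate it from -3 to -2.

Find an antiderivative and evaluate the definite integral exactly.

For F(theta) to be correct the identity F'(theta) - f(theta) = 0 must hold.
F(theta) = (-4*theta**2*sqrt(theta**4 + 9*theta**2 + 18) - 5*sqrt(theta**4 + 9*theta**2 + 18) - 5*sqrt(3))/(8*sqrt(3)*theta**2 + 10*sqrt(3)) is an antiderivative of f.
Check: d/dtheta[(-4*theta**2*sqrt(theta**4 + 9*theta**2 + 18) - 5*sqrt(theta**4 + 9*theta**2 + 18) - 5*sqrt(3))/(8*sqrt(3)*theta**2 + 10*sqrt(3))] = (-32*sqrt(3)*theta**7 - 224*sqrt(3)*theta**5 - 410*sqrt(3)*theta**3 + 120*theta*sqrt(theta**4 + 9*theta**2 + 18) - 225*sqrt(3)*theta)/(96*theta**4*sqrt(theta**4 + 9*theta**2 + 18) + 240*theta**2*sqrt(theta**4 + 9*theta**2 + 18) + 150*sqrt(theta**4 + 9*theta**2 + 18)) = f(theta).
F(-2) = -sqrt(210)/6 - 5/42; F(-3) = -sqrt(15) - 5/82.
Integral = F(-2) - F(-3) = -sqrt(210)/6 - 50/861 + sqrt(15).

Antiderivative: F(theta) = (-4*theta**2*sqrt(theta**4 + 9*theta**2 + 18) - 5*sqrt(theta**4 + 9*theta**2 + 18) - 5*sqrt(3))/(8*sqrt(3)*theta**2 + 10*sqrt(3)); value = -sqrt(210)/6 - 50/861 + sqrt(15)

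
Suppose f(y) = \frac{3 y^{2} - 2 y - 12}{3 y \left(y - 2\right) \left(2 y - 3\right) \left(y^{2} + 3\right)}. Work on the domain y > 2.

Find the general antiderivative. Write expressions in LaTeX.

F(y) = - \frac{2 \log{\left(y \right)}}{9} - \frac{2 \log{\left(y - 2 \right)}}{21} + \frac{22 \log{\left(y - \frac{3}{2} \right)}}{63} - \frac{\log{\left(y^{2} + 3 \right)}}{63} - \frac{\sqrt{3} \operatorname{atan}{\left(\frac{\sqrt{3} y}{3} \right)}}{9} + C

The denominator factors as 3 y \left(y - 2\right) \left(2 y - 3\right) \left(y^{2} + 3\right); partial fractions split f into directly integrable pieces: - \frac{2 y + 21}{63 \left(y^{2} + 3\right)} + \frac{44}{63 \left(2 y - 3\right)} - \frac{2}{21 \left(y - 2\right)} - \frac{2}{9 y}.
Check: d/dy[- \frac{2 \log{\left(y \right)}}{9} - \frac{2 \log{\left(y - 2 \right)}}{21} + \frac{22 \log{\left(y - \frac{3}{2} \right)}}{63} - \frac{\log{\left(y^{2} + 3 \right)}}{63} - \frac{\sqrt{3} \operatorname{atan}{\left(\frac{\sqrt{3} y}{3} \right)}}{9}] = \frac{3 y^{2} - 2 y - 12}{6 y^{5} - 21 y^{4} + 36 y^{3} - 63 y^{2} + 54 y}, which equals f(y).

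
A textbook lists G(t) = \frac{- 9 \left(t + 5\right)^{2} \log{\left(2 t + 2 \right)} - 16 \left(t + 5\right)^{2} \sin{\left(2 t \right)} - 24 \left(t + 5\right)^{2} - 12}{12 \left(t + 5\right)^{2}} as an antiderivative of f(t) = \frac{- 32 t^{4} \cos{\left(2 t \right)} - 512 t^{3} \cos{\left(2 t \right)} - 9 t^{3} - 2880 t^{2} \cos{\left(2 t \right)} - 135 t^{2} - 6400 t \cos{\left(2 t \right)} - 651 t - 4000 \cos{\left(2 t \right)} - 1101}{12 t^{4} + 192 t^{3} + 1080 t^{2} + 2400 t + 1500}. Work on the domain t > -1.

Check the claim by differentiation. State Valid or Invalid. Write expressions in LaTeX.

d/dt[G] = \frac{- 32 t^{4} \cos{\left(2 t \right)} - 512 t^{3} \cos{\left(2 t \right)} - 9 t^{3} - 2880 t^{2} \cos{\left(2 t \right)} - 135 t^{2} - 6400 t \cos{\left(2 t \right)} - 651 t - 4000 \cos{\left(2 t \right)} - 1101}{12 t^{4} + 192 t^{3} + 1080 t^{2} + 2400 t + 1500}
This equals f(t) exactly, so the claim holds.

Valid: G'(t) = f(t).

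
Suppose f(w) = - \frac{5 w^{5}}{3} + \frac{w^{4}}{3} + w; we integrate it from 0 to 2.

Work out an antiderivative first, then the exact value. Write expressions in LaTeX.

Antiderivative: F(w) = - \frac{w^{2} \left(25 w^{4} - 6 w^{3} - 45\right)}{90}; value = - \frac{614}{45}

Integrate term by term and add the pieces.
F(w) = - \frac{w^{2} \left(25 w^{4} - 6 w^{3} - 45\right)}{90} is an antiderivative of f.
Check: d/dw[- \frac{w^{2} \left(25 w^{4} - 6 w^{3} - 45\right)}{90}] = - \frac{5 w^{5}}{3} + \frac{w^{4}}{3} + w = f(w).
F(2) = - \frac{614}{45}; F(0) = 0.
Integral = F(2) - F(0) = - \frac{614}{45}.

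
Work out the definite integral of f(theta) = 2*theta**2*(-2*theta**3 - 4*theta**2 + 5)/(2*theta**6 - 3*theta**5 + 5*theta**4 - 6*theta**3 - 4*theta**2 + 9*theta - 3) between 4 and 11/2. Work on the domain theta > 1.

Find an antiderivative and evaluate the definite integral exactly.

Factor the denominator ((theta - 1)**2*(theta + 1)*(2*theta - 1)*(theta**2 + 3)) and decompose: f = 3*(21*theta - 139)/(104*(theta**2 + 3)) + 20/(13*(2*theta - 1)) - 1/(8*(theta + 1)) - 13/(4*(theta - 1)) - 1/(4*(theta - 1)**2); each piece integrates to a log, atan, or power term.
F(theta) = -13*log(theta - 1)/4 + 10*log(theta - 1/2)/13 - log(theta + 1)/8 + 63*log(theta**2 + 3)/208 - 139*sqrt(3)*atan(sqrt(3)*theta/3)/104 + 1/(4*theta - 4) is an antiderivative of f.
Check: d/dtheta[-13*log(theta - 1)/4 + 10*log(theta - 1/2)/13 - log(theta + 1)/8 + 63*log(theta**2 + 3)/208 - 139*sqrt(3)*atan(sqrt(3)*theta/3)/104 + 1/(4*theta - 4)] = (-4*theta**5 - 8*theta**4 + 10*theta**2)/(2*theta**6 - 3*theta**5 + 5*theta**4 - 6*theta**3 - 4*theta**2 + 9*theta - 3), which equals f(theta).
F(11/2) = -13*log(9/2)/4 - 139*sqrt(3)*atan(11*sqrt(3)/6)/104 - log(13/2)/8 + 1/18 + 63*log(133/4)/208 + 10*log(5)/13; F(4) = -13*log(3)/4 - 139*sqrt(3)*atan(4*sqrt(3)/3)/104 - log(5)/8 + 1/12 + 63*log(19)/208 + 10*log(7/2)/13.
Integral = F(11/2) - F(4) = -13*log(9/2)/4 - 139*sqrt(3)*atan(11*sqrt(3)/6)/104 - 10*log(7/2)/13 - 63*log(19)/208 - log(13/2)/8 - 1/36 + 63*log(133/4)/208 + 93*log(5)/104 + 139*sqrt(3)*atan(4*sqrt(3)/3)/104 + 13*log(3)/4.

Antiderivative: F(theta) = -13*log(theta - 1)/4 + 10*log(theta - 1/2)/13 - log(theta + 1)/8 + 63*log(theta**2 + 3)/208 - 139*sqrt(3)*atan(sqrt(3)*theta/3)/104 + 1/(4*theta - 4); value = -13*log(9/2)/4 - 139*sqrt(3)*atan(11*sqrt(3)/6)/104 - 10*log(7/2)/13 - 63*log(19)/208 - log(13/2)/8 - 1/36 + 63*log(133/4)/208 + 93*log(5)/104 + 139*sqrt(3)*atan(4*sqrt(3)/3)/104 + 13*log(3)/4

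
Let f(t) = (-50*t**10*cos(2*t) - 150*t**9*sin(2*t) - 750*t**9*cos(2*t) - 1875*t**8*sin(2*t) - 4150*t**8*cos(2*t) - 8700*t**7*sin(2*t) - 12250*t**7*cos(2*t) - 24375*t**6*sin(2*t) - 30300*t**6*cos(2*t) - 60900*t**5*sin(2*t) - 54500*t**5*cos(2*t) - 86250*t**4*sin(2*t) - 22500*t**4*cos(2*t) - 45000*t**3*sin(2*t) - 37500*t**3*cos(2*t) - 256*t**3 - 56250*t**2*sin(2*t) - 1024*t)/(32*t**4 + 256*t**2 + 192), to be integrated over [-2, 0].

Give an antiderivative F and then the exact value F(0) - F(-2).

An antiderivative F(t) passes only if d/dt[F] lands on f(t) exactly.
F(t) = -25*(t**2/2 + 5*t/2)**3*sin(2*t)/4 - 2*log(t**4/2 + 4*t**2 + 3) is an antiderivative of f.
Check: d/dt[-25*(t**2/2 + 5*t/2)**3*sin(2*t)/4 - 2*log(t**4/2 + 4*t**2 + 3)] = (-50*t**10*cos(2*t) - 150*t**9*sin(2*t) - 750*t**9*cos(2*t) - 1875*t**8*sin(2*t) - 4150*t**8*cos(2*t) - 8700*t**7*sin(2*t) - 12250*t**7*cos(2*t) - 24375*t**6*sin(2*t) - 30300*t**6*cos(2*t) - 60900*t**5*sin(2*t) - 54500*t**5*cos(2*t) - 86250*t**4*sin(2*t) - 22500*t**4*cos(2*t) - 45000*t**3*sin(2*t) - 37500*t**3*cos(2*t) - 256*t**3 - 56250*t**2*sin(2*t) - 1024*t)/(32*t**4 + 256*t**2 + 192) = f(t).
F(0) = -2*log(3); F(-2) = -2*log(27) - 675*sin(4)/4.
Integral = F(0) - F(-2) = 675*sin(4)/4 - 2*log(3) + 2*log(27).

Antiderivative: F(t) = -25*(t**2/2 + 5*t/2)**3*sin(2*t)/4 - 2*log(t**4/2 + 4*t**2 + 3); value = 675*sin(4)/4 - 2*log(3) + 2*log(27)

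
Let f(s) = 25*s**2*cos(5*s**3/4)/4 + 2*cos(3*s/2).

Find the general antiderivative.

The integrand splits into summands that can be handled one at a time.
Check: d/ds[4*sin(3*s/2)/3 + 5*sin(5*s**3/4)/3] = 25*s**2*cos(5*s**3/4)/4 + 2*cos(3*s/2) = f(s).

F(s) = 4*sin(3*s/2)/3 + 5*sin(5*s**3/4)/3 + C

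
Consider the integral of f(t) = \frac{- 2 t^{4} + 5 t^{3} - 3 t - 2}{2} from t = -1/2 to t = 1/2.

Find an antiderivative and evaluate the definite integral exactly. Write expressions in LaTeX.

Recover f(t) by differentiating a candidate F(t); any mismatch rules it out.
F(t) = \frac{t \left(- 8 t^{4} + 25 t^{3} - 30 t - 40\right)}{40} is an antiderivative of f.
Check: d/dt[\frac{t \left(- 8 t^{4} + 25 t^{3} - 30 t - 40\right)}{40}] = - t^{4} + \frac{5 t^{3}}{2} - \frac{3 t}{2} - 1, which equals f(t).
F(1/2) = - \frac{419}{640}; F(-1/2) = \frac{229}{640}.
Integral = F(1/2) - F(-1/2) = - \frac{81}{80}.

Antiderivative: F(t) = \frac{t \left(- 8 t^{4} + 25 t^{3} - 30 t - 40\right)}{40}; value = - \frac{81}{80}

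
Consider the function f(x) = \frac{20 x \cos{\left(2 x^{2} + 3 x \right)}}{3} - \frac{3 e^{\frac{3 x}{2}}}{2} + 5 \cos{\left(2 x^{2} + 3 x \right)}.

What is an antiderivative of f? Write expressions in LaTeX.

An antiderivative is F(x) = - e^{\frac{3 x}{2}} + \frac{5 \sin{\left(2 x^{2} + 3 x \right)}}{3}.

Integrate term by term and add the pieces.
Check: d/dx[- e^{\frac{3 x}{2}} + \frac{5 \sin{\left(2 x^{2} + 3 x \right)}}{3}] = \frac{20 x \cos{\left(2 x^{2} + 3 x \right)}}{3} - \frac{3 e^{\frac{3 x}{2}}}{2} + 5 \cos{\left(2 x^{2} + 3 x \right)} = f(x).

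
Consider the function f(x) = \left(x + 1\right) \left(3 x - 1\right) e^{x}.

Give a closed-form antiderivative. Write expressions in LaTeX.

Recognize the product-rule pattern: f = u'v + uv' with u = 3 x^{2} - 4 x + 3, v = e^{x}, so integration by parts undoes it.
Check: d/dx[\left(3 x^{2} - 4 x + 3\right) e^{x}] = 3 x^{2} e^{x} + 2 x e^{x} - e^{x}, which equals f(x).

An antiderivative is F(x) = \left(3 x^{2} - 4 x + 3\right) e^{x}.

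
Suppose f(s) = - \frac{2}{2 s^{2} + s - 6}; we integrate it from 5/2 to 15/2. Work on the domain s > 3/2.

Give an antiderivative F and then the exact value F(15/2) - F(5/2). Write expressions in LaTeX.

Antiderivative: F(s) = \frac{2 \left(- \log{\left(s - \frac{3}{2} \right)} + \log{\left(s + 2 \right)}\right)}{7}; value = - \frac{2 \log{\left(6 \right)}}{7} - \frac{2 \log{\left(\frac{9}{2} \right)}}{7} + \frac{2 \log{\left(\frac{19}{2} \right)}}{7}

The denominator factors as \left(s + 2\right) \left(2 s - 3\right); partial fractions split f into directly integrable pieces: - \frac{4}{7 \left(2 s - 3\right)} + \frac{2}{7 \left(s + 2\right)}.
F(s) = \frac{2 \left(- \log{\left(s - \frac{3}{2} \right)} + \log{\left(s + 2 \right)}\right)}{7} is an antiderivative of f.
Check: d/ds[\frac{2 \left(- \log{\left(s - \frac{3}{2} \right)} + \log{\left(s + 2 \right)}\right)}{7}] = - \frac{2}{2 s^{2} + s - 6} = f(s).
F(15/2) = - \frac{2 \log{\left(6 \right)}}{7} + \frac{2 \log{\left(\frac{19}{2} \right)}}{7}; F(5/2) = \frac{2 \log{\left(\frac{9}{2} \right)}}{7}.
Integral = F(15/2) - F(5/2) = - \frac{2 \log{\left(6 \right)}}{7} - \frac{2 \log{\left(\frac{9}{2} \right)}}{7} + \frac{2 \log{\left(\frac{19}{2} \right)}}{7}.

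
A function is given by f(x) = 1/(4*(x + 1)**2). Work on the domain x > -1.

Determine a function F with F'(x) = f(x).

Recover f(x) by differentiating a candidate F(x); any mismatch rules it out.
Check: d/dx[-1/(4*(x + 1))] = 1/(4*x**2 + 8*x + 4), which equals f(x).

An antiderivative is F(x) = -1/(4*(x + 1)).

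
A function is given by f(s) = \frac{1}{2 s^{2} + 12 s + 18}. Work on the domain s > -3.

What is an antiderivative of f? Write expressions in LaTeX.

An antiderivative is F(s) = - \frac{1}{2 s + 6}.

Any candidate F(s) must reproduce f(s) exactly when differentiated.
Check: d/ds[- \frac{1}{2 s + 6}] = \frac{1}{2 s^{2} + 12 s + 18} = f(s).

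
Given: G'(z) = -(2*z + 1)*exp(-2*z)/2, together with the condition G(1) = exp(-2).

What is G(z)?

G'(z) has the shape u'v + uv' for u = z/2 + 1/2 and v = exp(-2*z) — it is the derivative of the product u*v.
A general antiderivative is (z + 1)*exp(-2*z)/2 + C.
The condition gives C = exp(-2) - (exp(-2)) = 0.
So G(z) = (z + 1)*exp(-2*z)/2.
Check: d/dz[(z + 1)*exp(-2*z)/2] = (-2*z - 1)*exp(-2*z)/2, which equals G'(z).

G(z) = (z + 1)*exp(-2*z)/2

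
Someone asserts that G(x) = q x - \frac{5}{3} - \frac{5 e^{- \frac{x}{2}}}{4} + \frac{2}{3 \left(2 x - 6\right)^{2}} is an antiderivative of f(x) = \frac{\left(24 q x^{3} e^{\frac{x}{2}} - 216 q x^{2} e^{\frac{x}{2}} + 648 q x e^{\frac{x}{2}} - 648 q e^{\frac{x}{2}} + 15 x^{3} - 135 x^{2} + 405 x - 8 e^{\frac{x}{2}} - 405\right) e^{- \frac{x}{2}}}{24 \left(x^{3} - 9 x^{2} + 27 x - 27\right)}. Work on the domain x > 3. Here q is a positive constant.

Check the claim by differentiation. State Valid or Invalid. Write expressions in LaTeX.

d/dx[G] = \frac{24 q x^{3} e^{\frac{x}{2}} - 216 q x^{2} e^{\frac{x}{2}} + 648 q x e^{\frac{x}{2}} - 648 q e^{\frac{x}{2}} + 15 x^{3} - 135 x^{2} + 405 x - 8 e^{\frac{x}{2}} - 405}{24 x^{3} e^{\frac{x}{2}} - 216 x^{2} e^{\frac{x}{2}} + 648 x e^{\frac{x}{2}} - 648 e^{\frac{x}{2}}}
This equals f(x) exactly, so the claim holds.

Valid: G'(x) = f(x).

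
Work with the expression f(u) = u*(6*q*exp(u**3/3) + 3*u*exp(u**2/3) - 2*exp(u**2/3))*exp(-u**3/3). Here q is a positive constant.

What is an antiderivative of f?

An antiderivative is F(u) = 3*(q*u**2 - exp(u**2/3)*exp(-u**3/3)).

Any candidate F(u) must reproduce f(u) exactly when differentiated.
Check: d/du[3*(q*u**2 - exp(u**2/3)*exp(-u**3/3))] = (6*q*u*exp(u**3/3) + 3*u**2*exp(u**2/3) - 2*u*exp(u**2/3))*exp(-u**3/3), which equals f(u).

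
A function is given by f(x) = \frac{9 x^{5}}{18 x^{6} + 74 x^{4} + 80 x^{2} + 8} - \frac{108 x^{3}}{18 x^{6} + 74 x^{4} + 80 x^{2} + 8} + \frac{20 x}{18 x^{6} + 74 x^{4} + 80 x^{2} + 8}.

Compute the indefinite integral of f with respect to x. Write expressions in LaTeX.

F(x) = \frac{\left(x^{2} + 2\right) \log{\left(3 x^{2} + \frac{1}{3} \right)} + 16}{4 \left(x^{2} + 2\right)} + C

The integrand splits into summands that can be handled one at a time.
Check: d/dx[\frac{\left(x^{2} + 2\right) \log{\left(3 x^{2} + \frac{1}{3} \right)} + 16}{4 \left(x^{2} + 2\right)}] = \frac{9 x^{5} - 108 x^{3} + 20 x}{18 x^{6} + 74 x^{4} + 80 x^{2} + 8}, which equals f(x).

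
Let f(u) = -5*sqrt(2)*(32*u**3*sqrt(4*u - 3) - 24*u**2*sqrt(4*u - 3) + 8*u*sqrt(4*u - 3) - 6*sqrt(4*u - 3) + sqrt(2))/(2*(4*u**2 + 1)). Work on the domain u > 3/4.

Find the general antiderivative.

F(u) = (-sqrt(2)*(4*u - 3)**(5/2) - 5*atan(2*u))/2 + C

Since d/du undoes antidifferentiation here, F'(u) = f(u) is required of F(u).
Check: d/du[(-sqrt(2)*(4*u - 3)**(5/2) - 5*atan(2*u))/2] = (-80*sqrt(2)*u**3*sqrt(4*u - 3) + 60*sqrt(2)*u**2*sqrt(4*u - 3) - 20*sqrt(2)*u*sqrt(4*u - 3) + 15*sqrt(2)*sqrt(4*u - 3) - 5)/(4*u**2 + 1), which equals f(u).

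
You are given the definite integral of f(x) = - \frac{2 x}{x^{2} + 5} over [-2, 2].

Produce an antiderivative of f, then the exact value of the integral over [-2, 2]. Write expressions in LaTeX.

The substitution u = x^{2} + 5 works: f is exactly (dF/du)*(du/dx) for that inner function.
F(x) = - \log{\left(x^{2} + 5 \right)} is an antiderivative of f.
Check: d/dx[- \log{\left(x^{2} + 5 \right)}] = - \frac{2 x}{x^{2} + 5} = f(x).
F(2) = - \log{\left(9 \right)}; F(-2) = - \log{\left(9 \right)}.
Integral = F(2) - F(-2) = 0.

Antiderivative: F(x) = - \log{\left(x^{2} + 5 \right)}; value = 0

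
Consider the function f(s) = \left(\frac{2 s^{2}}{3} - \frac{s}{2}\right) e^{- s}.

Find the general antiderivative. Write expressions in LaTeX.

F(s) = \frac{\left(- 4 s^{2} - 5 s - 5\right) e^{- s}}{6} + C

f has the shape u'v + uv' for u = - \frac{2 s^{2}}{3} - \frac{5 s}{6} - \frac{5}{6} and v = e^{- s} — it is the derivative of the product u*v.
Check: d/ds[\frac{\left(- 4 s^{2} - 5 s - 5\right) e^{- s}}{6}] = \frac{\left(4 s^{2} - 3 s\right) e^{- s}}{6}, which equals f(s).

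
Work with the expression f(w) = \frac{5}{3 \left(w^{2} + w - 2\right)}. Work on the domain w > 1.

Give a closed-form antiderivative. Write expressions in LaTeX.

An antiderivative is F(w) = \frac{5 \log{\left(w - 1 \right)}}{9} - \frac{5 \log{\left(w + 2 \right)}}{9}.

The denominator factors as 3 \left(w - 1\right) \left(w + 2\right); partial fractions split f into directly integrable pieces: - \frac{5}{9 \left(w + 2\right)} + \frac{5}{9 \left(w - 1\right)}.
Check: d/dw[\frac{5 \log{\left(w - 1 \right)}}{9} - \frac{5 \log{\left(w + 2 \right)}}{9}] = \frac{5}{3 w^{2} + 3 w - 6}, which equals f(w).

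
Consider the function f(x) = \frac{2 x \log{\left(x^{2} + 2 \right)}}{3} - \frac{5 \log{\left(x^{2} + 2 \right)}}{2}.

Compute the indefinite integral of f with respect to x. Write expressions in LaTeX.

Integrate term by term and add the pieces.
Check: d/dx[\frac{x^{2} \log{\left(x^{2} + 2 \right)}}{3} - \frac{x^{2}}{3} - \frac{5 x \log{\left(x^{2} + 2 \right)}}{2} + 5 x + \frac{2 \log{\left(x^{2} + 2 \right)}}{3} - 5 \sqrt{2} \operatorname{atan}{\left(\frac{\sqrt{2} x}{2} \right)}] = \frac{2 x \log{\left(x^{2} + 2 \right)}}{3} - \frac{5 \log{\left(x^{2} + 2 \right)}}{2} = f(x).

F(x) = \frac{x^{2} \log{\left(x^{2} + 2 \right)}}{3} - \frac{x^{2}}{3} - \frac{5 x \log{\left(x^{2} + 2 \right)}}{2} + 5 x + \frac{2 \log{\left(x^{2} + 2 \right)}}{3} - 5 \sqrt{2} \operatorname{atan}{\left(\frac{\sqrt{2} x}{2} \right)} + C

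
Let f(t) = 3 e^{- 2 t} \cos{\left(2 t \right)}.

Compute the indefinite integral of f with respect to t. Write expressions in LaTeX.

A candidate is checked by its d/dt: the result must match f(t).
Check: d/dt[\frac{\left(3 \sin{\left(2 t \right)} - 3 \cos{\left(2 t \right)}\right) e^{- 2 t}}{4}] = 3 e^{- 2 t} \cos{\left(2 t \right)} = f(t).

F(t) = \frac{\left(3 \sin{\left(2 t \right)} - 3 \cos{\left(2 t \right)}\right) e^{- 2 t}}{4} + C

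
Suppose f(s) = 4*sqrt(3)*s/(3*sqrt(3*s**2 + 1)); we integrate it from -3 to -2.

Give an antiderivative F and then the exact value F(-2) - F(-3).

f matches the chain-rule pattern g'(h)*h' with inner function h(s) = s**2 + 1/3; substituting u = h(s) collapses the integral.
F(s) = 4*sqrt(3)*sqrt(3*s**2 + 1)/9 is an antiderivative of f.
Check: d/ds[4*sqrt(3)*sqrt(3*s**2 + 1)/9] = 4*sqrt(3)*s/(3*sqrt(3*s**2 + 1)) = f(s).
F(-2) = 4*sqrt(39)/9; F(-3) = 8*sqrt(21)/9.
Integral = F(-2) - F(-3) = -8*sqrt(21)/9 + 4*sqrt(39)/9.

Antiderivative: F(s) = 4*sqrt(3)*sqrt(3*s**2 + 1)/9; value = -8*sqrt(21)/9 + 4*sqrt(39)/9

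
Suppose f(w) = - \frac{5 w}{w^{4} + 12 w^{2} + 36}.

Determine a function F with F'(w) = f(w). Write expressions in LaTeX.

f matches the chain-rule pattern g'(h)*h' with inner function h(w) = \frac{w^{2}}{2} + 3; substituting u = h(w) collapses the integral.
Check: d/dw[\frac{5}{2 \left(w^{2} + 6\right)}] = - \frac{5 w}{w^{4} + 12 w^{2} + 36} = f(w).

An antiderivative is F(w) = \frac{5}{2 \left(w^{2} + 6\right)}.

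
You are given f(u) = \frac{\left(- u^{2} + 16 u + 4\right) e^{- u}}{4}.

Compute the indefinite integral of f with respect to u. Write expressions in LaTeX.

Recognize the product-rule pattern: f = v'r + vr' with v = \frac{u^{2}}{4} - \frac{7 u}{2} - \frac{9}{2}, r = e^{- u}, so integration by parts undoes it.
Check: d/du[\frac{\left(u^{2} - 14 u - 18\right) e^{- u}}{4}] = \frac{\left(- u^{2} + 16 u + 4\right) e^{- u}}{4} = f(u).

F(u) = \frac{\left(u^{2} - 14 u - 18\right) e^{- u}}{4} + C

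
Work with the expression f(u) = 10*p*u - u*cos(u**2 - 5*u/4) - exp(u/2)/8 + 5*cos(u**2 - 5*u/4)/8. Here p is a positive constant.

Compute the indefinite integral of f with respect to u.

F(u) = 5*p*u**2 - exp(u/2)/4 - sin(u**2 - 5*u/4)/2 + C

Integrate term by term and add the pieces.
Check: d/du[5*p*u**2 - exp(u/2)/4 - sin(u**2 - 5*u/4)/2] = 10*p*u - u*cos(u**2 - 5*u/4) - exp(u/2)/8 + 5*cos(u**2 - 5*u/4)/8 = f(u).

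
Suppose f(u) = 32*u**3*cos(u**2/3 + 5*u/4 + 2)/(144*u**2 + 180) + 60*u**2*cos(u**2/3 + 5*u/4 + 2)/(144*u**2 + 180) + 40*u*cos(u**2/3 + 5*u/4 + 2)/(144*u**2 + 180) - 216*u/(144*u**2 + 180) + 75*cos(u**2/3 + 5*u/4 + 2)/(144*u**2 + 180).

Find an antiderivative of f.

An antiderivative is F(u) = -3*log(2*u**2 + 5/2)/4 + sin(u**2/3 + 5*u/4 + 2)/3.

The integrand splits into summands that can be handled one at a time.
Check: d/du[-3*log(2*u**2 + 5/2)/4 + sin(u**2/3 + 5*u/4 + 2)/3] = (32*u**3*cos(u**2/3 + 5*u/4 + 2) + 60*u**2*cos(u**2/3 + 5*u/4 + 2) + 40*u*cos(u**2/3 + 5*u/4 + 2) - 216*u + 75*cos(u**2/3 + 5*u/4 + 2))/(144*u**2 + 180), which equals f(u).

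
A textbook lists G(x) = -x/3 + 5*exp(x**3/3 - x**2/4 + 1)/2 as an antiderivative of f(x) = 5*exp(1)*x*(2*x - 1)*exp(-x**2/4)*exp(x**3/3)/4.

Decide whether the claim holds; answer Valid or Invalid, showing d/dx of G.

Invalid: d/dx[G] - f = -1/3, which is not 0.

d/dx[G] = 5*exp(1)*x**2*exp(-x**2/4)*exp(x**3/3)/2 - 5*exp(1)*x*exp(-x**2/4)*exp(x**3/3)/4 - 1/3
d/dx[G] - f(x) = -1/3 != 0.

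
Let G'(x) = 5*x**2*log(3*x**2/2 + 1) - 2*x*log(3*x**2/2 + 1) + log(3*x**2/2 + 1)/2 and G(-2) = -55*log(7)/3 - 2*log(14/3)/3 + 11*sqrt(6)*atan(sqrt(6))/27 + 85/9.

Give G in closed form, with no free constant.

The integrand splits into summands that can be handled one at a time.
A general antiderivative is -10*x**3/9 + x**2 + 11*x/9 + (5*x**3/3 - x**2 + x/2)*log(3*x**2/2 + 1) - 2*log(x**2 + 2/3)/3 - 11*sqrt(6)*atan(sqrt(6)*x/2)/27 + C.
The condition gives C = -55*log(7)/3 - 2*log(14/3)/3 + 11*sqrt(6)*atan(sqrt(6))/27 + 85/9 - (-55*log(7)/3 - 2*log(14/3)/3 + 11*sqrt(6)*atan(sqrt(6))/27 + 94/9) = -1.
So G(x) = 5*x**3*log(3*x**2/2 + 1)/3 - 10*x**3/9 - x**2*log(3*x**2/2 + 1) + x**2 + x*log(3*x**2/2 + 1)/2 + 11*x/9 - 2*log(x**2 + 2/3)/3 - 11*sqrt(6)*atan(sqrt(6)*x/2)/27 - 1.
Check: d/dx[5*x**3*log(3*x**2/2 + 1)/3 - 10*x**3/9 - x**2*log(3*x**2/2 + 1) + x**2 + x*log(3*x**2/2 + 1)/2 + 11*x/9 - 2*log(x**2 + 2/3)/3 - 11*sqrt(6)*atan(sqrt(6)*x/2)/27 - 1] = 5*x**2*log(3*x**2/2 + 1) - 2*x*log(3*x**2/2 + 1) + log(3*x**2/2 + 1)/2 = G'(x).

G(x) = 5*x**3*log(3*x**2/2 + 1)/3 - 10*x**3/9 - x**2*log(3*x**2/2 + 1) + x**2 + x*log(3*x**2/2 + 1)/2 + 11*x/9 - 2*log(x**2 + 2/3)/3 - 11*sqrt(6)*atan(sqrt(6)*x/2)/27 - 1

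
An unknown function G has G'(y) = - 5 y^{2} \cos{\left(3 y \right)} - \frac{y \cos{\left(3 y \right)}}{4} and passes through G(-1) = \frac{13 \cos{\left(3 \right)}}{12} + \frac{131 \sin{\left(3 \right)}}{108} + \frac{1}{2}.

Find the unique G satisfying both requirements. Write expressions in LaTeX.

G(y) = - \frac{5 y^{2} \sin{\left(3 y \right)}}{3} - \frac{y \sin{\left(3 y \right)}}{12} - \frac{10 y \cos{\left(3 y \right)}}{9} + \frac{10 \sin{\left(3 y \right)}}{27} - \frac{\cos{\left(3 y \right)}}{36} + \frac{1}{2}

Integrate term by term and add the pieces.
A general antiderivative is - \frac{5 y^{2} \sin{\left(3 y \right)}}{3} - \frac{y \sin{\left(3 y \right)}}{12} - \frac{10 y \cos{\left(3 y \right)}}{9} + \frac{10 \sin{\left(3 y \right)}}{27} - \frac{\cos{\left(3 y \right)}}{36} + C.
The condition gives C = \frac{13 \cos{\left(3 \right)}}{12} + \frac{131 \sin{\left(3 \right)}}{108} + \frac{1}{2} - (\frac{13 \cos{\left(3 \right)}}{12} + \frac{131 \sin{\left(3 \right)}}{108}) = \frac{1}{2}.
So G(y) = - \frac{5 y^{2} \sin{\left(3 y \right)}}{3} - \frac{y \sin{\left(3 y \right)}}{12} - \frac{10 y \cos{\left(3 y \right)}}{9} + \frac{10 \sin{\left(3 y \right)}}{27} - \frac{\cos{\left(3 y \right)}}{36} + \frac{1}{2}.
Check: d/dy[- \frac{5 y^{2} \sin{\left(3 y \right)}}{3} - \frac{y \sin{\left(3 y \right)}}{12} - \frac{10 y \cos{\left(3 y \right)}}{9} + \frac{10 \sin{\left(3 y \right)}}{27} - \frac{\cos{\left(3 y \right)}}{36} + \frac{1}{2}] = - 5 y^{2} \cos{\left(3 y \right)} - \frac{y \cos{\left(3 y \right)}}{4} = G'(y).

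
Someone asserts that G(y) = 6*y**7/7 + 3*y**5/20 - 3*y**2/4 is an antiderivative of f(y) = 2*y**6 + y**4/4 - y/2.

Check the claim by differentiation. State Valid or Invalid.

d/dy[G] = 6*y**6 + 3*y**4/4 - 3*y/2
d/dy[G] - f(y) = 4*y**6 + y**4/2 - y != 0.

Invalid: d/dy[G] - f = 4*y**6 + y**4/2 - y, which is not 0.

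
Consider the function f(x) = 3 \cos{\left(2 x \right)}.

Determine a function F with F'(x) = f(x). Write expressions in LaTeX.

An antiderivative is F(x) = \frac{3 \sin{\left(2 x \right)}}{2}.

Check any antiderivative F(x) by computing F'(x) and comparing it with f(x).
Check: d/dx[\frac{3 \sin{\left(2 x \right)}}{2}] = 3 \cos{\left(2 x \right)} = f(x).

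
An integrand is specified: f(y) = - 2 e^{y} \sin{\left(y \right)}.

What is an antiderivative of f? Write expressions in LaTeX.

An antiderivative is F(y) = - e^{y} \sin{\left(y \right)} + e^{y} \cos{\left(y \right)}.

A candidate is checked by its d/dy: the result must match f(y).
Check: d/dy[- e^{y} \sin{\left(y \right)} + e^{y} \cos{\left(y \right)}] = - 2 e^{y} \sin{\left(y \right)} = f(y).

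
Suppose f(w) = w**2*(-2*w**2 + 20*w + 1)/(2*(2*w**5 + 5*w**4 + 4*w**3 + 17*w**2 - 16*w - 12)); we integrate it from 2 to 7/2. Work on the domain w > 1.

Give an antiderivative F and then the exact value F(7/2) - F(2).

Factor the denominator (2*(w - 1)*(w + 3)*(2*w + 1)*(w**2 + 4)) and decompose: f = 2*(352*w + 1167)/(1105*(w**2 + 4)) + 19/(255*(2*w + 1)) - 693/(520*(w + 3)) + 19/(120*(w - 1)); each piece integrates to a log, atan, or power term.
F(w) = (4199*log(w - 1) + 988*log(w + 1/2) - 35343*log(w + 3) + 8448*log(w**2 + 4) + 28008*atan(w/2))/26520 is an antiderivative of f.
Check: d/dw[(4199*log(w - 1) + 988*log(w + 1/2) - 35343*log(w + 3) + 8448*log(w**2 + 4) + 28008*atan(w/2))/26520] = (-2*w**4 + 20*w**3 + w**2)/(4*w**5 + 10*w**4 + 8*w**3 + 34*w**2 - 32*w - 24), which equals f(w).
F(7/2) = -693*log(13/2)/520 + 19*log(4)/510 + 19*log(5/2)/120 + 352*log(65/4)/1105 + 1167*atan(7/4)/1105; F(2) = -693*log(5)/520 + 19*log(5/2)/510 + 352*log(8)/1105 + 1167*pi/4420.
Integral = F(7/2) - F(2) = -693*log(13/2)/520 - 1167*pi/4420 - 352*log(8)/1105 + 19*log(4)/510 + 247*log(5/2)/2040 + 352*log(65/4)/1105 + 1167*atan(7/4)/1105 + 693*log(5)/520.

Antiderivative: F(w) = (4199*log(w - 1) + 988*log(w + 1/2) - 35343*log(w + 3) + 8448*log(w**2 + 4) + 28008*atan(w/2))/26520; value = -693*log(13/2)/520 - 1167*pi/4420 - 352*log(8)/1105 + 19*log(4)/510 + 247*log(5/2)/2040 + 352*log(65/4)/1105 + 1167*atan(7/4)/1105 + 693*log(5)/520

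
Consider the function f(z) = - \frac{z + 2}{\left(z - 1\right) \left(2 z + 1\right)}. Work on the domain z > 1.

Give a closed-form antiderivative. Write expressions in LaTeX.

An antiderivative is F(z) = \frac{- 2 \log{\left(z - 1 \right)} + \log{\left(z + \frac{1}{2} \right)}}{2}.

Factor the denominator (\left(z - 1\right) \left(2 z + 1\right)) and decompose: f = \frac{1}{2 z + 1} - \frac{1}{z - 1}; each piece integrates to a log, atan, or power term.
Check: d/dz[\frac{- 2 \log{\left(z - 1 \right)} + \log{\left(z + \frac{1}{2} \right)}}{2}] = \frac{- z - 2}{2 z^{2} - z - 1}, which equals f(z).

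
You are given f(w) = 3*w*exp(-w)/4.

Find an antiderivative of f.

Recognize the product-rule pattern: f = u'v + uv' with u = -3*w/4 - 3/4, v = exp(-w), so integration by parts undoes it.
Check: d/dw[-3*(w + 1)*exp(-w)/4] = 3*w*exp(-w)/4 = f(w).

An antiderivative is F(w) = -3*(w + 1)*exp(-w)/4.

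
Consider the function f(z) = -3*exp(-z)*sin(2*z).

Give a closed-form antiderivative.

An antiderivative is F(z) = 3*(sin(2*z) + 2*cos(2*z))*exp(-z)/5.

Any candidate F(z) must reproduce f(z) exactly when differentiated.
Check: d/dz[3*(sin(2*z) + 2*cos(2*z))*exp(-z)/5] = -3*exp(-z)*sin(2*z) = f(z).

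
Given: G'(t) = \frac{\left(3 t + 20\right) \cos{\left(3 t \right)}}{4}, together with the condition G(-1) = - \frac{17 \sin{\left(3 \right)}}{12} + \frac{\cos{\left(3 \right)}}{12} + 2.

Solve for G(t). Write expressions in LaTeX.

G(t) = \frac{3 t \sin{\left(3 t \right)} + 20 \sin{\left(3 t \right)} + \cos{\left(3 t \right)} + 24}{12}

Whatever form G(t) takes, its d/dt must return the stated G'(t).
A general antiderivative is \frac{t \sin{\left(3 t \right)}}{4} + \frac{5 \sin{\left(3 t \right)}}{3} + \frac{\cos{\left(3 t \right)}}{12} + C.
The condition gives C = - \frac{17 \sin{\left(3 \right)}}{12} + \frac{\cos{\left(3 \right)}}{12} + 2 - (- \frac{17 \sin{\left(3 \right)}}{12} + \frac{\cos{\left(3 \right)}}{12}) = 2.
So G(t) = \frac{3 t \sin{\left(3 t \right)} + 20 \sin{\left(3 t \right)} + \cos{\left(3 t \right)} + 24}{12}.
Check: d/dt[\frac{3 t \sin{\left(3 t \right)} + 20 \sin{\left(3 t \right)} + \cos{\left(3 t \right)} + 24}{12}] = \frac{3 t \cos{\left(3 t \right)}}{4} + 5 \cos{\left(3 t \right)}, which equals G'(t).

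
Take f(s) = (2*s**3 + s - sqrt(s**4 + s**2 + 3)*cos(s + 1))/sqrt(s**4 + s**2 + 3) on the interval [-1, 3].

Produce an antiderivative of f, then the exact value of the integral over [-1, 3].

Antiderivative: F(s) = sqrt(s**4 + s**2 + 3) - sin(s + 1); value = -sqrt(5) - sin(4) + sqrt(93)

For F(s) to be correct the identity F'(s) - f(s) = 0 must hold.
F(s) = sqrt(s**4 + s**2 + 3) - sin(s + 1) is an antiderivative of f.
Check: d/ds[sqrt(s**4 + s**2 + 3) - sin(s + 1)] = (2*s**3 + s - sqrt(s**4 + s**2 + 3)*cos(s + 1))/sqrt(s**4 + s**2 + 3) = f(s).
F(3) = -sin(4) + sqrt(93); F(-1) = sqrt(5).
Integral = F(3) - F(-1) = -sqrt(5) - sin(4) + sqrt(93).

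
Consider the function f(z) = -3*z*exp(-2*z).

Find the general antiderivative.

F(z) = (6*z + 3)*exp(-2*z)/4 + C

Recognize the product-rule pattern: f = u'v + uv' with u = 3*z/2 + 3/4, v = exp(-2*z), so integration by parts undoes it.
Check: d/dz[(6*z + 3)*exp(-2*z)/4] = -3*z*exp(-2*z) = f(z).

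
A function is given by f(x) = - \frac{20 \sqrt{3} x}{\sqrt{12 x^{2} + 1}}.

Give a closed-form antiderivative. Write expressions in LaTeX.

The substitution u = 4 x^{2} + \frac{1}{3} works: f is exactly (dF/du)*(du/dx) for that inner function.
Check: d/dx[- \frac{5 \sqrt{3} \sqrt{12 x^{2} + 1}}{3}] = - \frac{20 \sqrt{3} x}{\sqrt{12 x^{2} + 1}} = f(x).

An antiderivative is F(x) = - \frac{5 \sqrt{3} \sqrt{12 x^{2} + 1}}{3}.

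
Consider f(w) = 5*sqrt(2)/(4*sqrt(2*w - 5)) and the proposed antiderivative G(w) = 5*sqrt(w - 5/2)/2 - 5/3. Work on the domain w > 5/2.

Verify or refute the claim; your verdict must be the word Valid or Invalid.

Valid. The derivative of G reproduces f.

d/dw[G] = 5*sqrt(2)/(4*sqrt(2*w - 5))
This equals f(w) exactly, so the claim holds.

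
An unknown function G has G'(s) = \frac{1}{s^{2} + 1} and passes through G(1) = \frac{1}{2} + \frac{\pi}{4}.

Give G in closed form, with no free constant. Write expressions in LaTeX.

G(s) = \operatorname{atan}{\left(s \right)} + \frac{1}{2}

Check a candidate G(s) by differentiating: d/ds[G] must match the given G'(s).
A general antiderivative is \operatorname{atan}{\left(s \right)} + C.
The condition gives C = \frac{1}{2} + \frac{\pi}{4} - (\frac{\pi}{4}) = \frac{1}{2}.
So G(s) = \operatorname{atan}{\left(s \right)} + \frac{1}{2}.
Check: d/ds[\operatorname{atan}{\left(s \right)} + \frac{1}{2}] = \frac{1}{s^{2} + 1} = G'(s).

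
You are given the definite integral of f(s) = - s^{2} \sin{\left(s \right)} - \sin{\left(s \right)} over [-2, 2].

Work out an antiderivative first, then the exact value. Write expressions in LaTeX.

Antiderivative: F(s) = s^{2} \cos{\left(s \right)} - 2 s \sin{\left(s \right)} - \cos{\left(s \right)}; value = 0

Integrate term by term and add the pieces.
F(s) = s^{2} \cos{\left(s \right)} - 2 s \sin{\left(s \right)} - \cos{\left(s \right)} is an antiderivative of f.
Check: d/ds[s^{2} \cos{\left(s \right)} - 2 s \sin{\left(s \right)} - \cos{\left(s \right)}] = - s^{2} \sin{\left(s \right)} - \sin{\left(s \right)} = f(s).
F(2) = - 4 \sin{\left(2 \right)} + 3 \cos{\left(2 \right)}; F(-2) = - 4 \sin{\left(2 \right)} + 3 \cos{\left(2 \right)}.
Integral = F(2) - F(-2) = 0.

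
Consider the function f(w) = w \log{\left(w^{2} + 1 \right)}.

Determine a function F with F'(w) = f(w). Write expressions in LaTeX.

Any candidate F(w) must reproduce f(w) exactly when differentiated.
Check: d/dw[\frac{w^{2} \log{\left(w^{2} + 1 \right)}}{2} - \frac{w^{2}}{2} + \frac{\log{\left(w^{2} + 1 \right)}}{2}] = w \log{\left(w^{2} + 1 \right)} = f(w).

An antiderivative is F(w) = \frac{w^{2} \log{\left(w^{2} + 1 \right)}}{2} - \frac{w^{2}}{2} + \frac{\log{\left(w^{2} + 1 \right)}}{2}.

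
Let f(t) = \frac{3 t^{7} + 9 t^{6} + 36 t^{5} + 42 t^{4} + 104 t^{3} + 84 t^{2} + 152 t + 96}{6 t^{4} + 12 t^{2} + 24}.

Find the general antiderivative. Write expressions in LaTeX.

F(t) = \frac{t^{4}}{8} + \frac{t^{3}}{2} + \frac{5 t^{2}}{2} + 4 t + \frac{4 \log{\left(\frac{t^{4}}{2} + t^{2} + 2 \right)}}{3} + C

For F(t) to be correct the identity F'(t) - f(t) = 0 must hold.
Check: d/dt[\frac{t^{4}}{8} + \frac{t^{3}}{2} + \frac{5 t^{2}}{2} + 4 t + \frac{4 \log{\left(\frac{t^{4}}{2} + t^{2} + 2 \right)}}{3}] = \frac{3 t^{7} + 9 t^{6} + 36 t^{5} + 42 t^{4} + 104 t^{3} + 84 t^{2} + 152 t + 96}{6 t^{4} + 12 t^{2} + 24} = f(t).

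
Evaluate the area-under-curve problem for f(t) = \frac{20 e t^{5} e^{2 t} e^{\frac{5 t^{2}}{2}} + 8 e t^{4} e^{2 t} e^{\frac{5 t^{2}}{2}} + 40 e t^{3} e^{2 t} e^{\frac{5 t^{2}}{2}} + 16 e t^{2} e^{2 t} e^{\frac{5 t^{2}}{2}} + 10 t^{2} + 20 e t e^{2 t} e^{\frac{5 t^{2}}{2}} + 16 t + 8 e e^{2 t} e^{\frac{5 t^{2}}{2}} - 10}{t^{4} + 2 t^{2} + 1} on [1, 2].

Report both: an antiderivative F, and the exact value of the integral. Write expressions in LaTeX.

Antiderivative: F(t) = \frac{2 \left(- 5 t + 2 \left(t^{2} + 1\right) e^{\frac{5 t^{2}}{2} + 2 t + 1} - 4\right)}{t^{2} + 1}; value = - 4 e^{\frac{11}{2}} + \frac{17}{5} + 4 e^{15}

Recover f(t) by differentiating a candidate F(t); any mismatch rules it out.
F(t) = \frac{2 \left(- 5 t + 2 \left(t^{2} + 1\right) e^{\frac{5 t^{2}}{2} + 2 t + 1} - 4\right)}{t^{2} + 1} is an antiderivative of f.
Check: d/dt[\frac{2 \left(- 5 t + 2 \left(t^{2} + 1\right) e^{\frac{5 t^{2}}{2} + 2 t + 1} - 4\right)}{t^{2} + 1}] = \frac{20 e t^{5} e^{2 t} e^{\frac{5 t^{2}}{2}} + 8 e t^{4} e^{2 t} e^{\frac{5 t^{2}}{2}} + 40 e t^{3} e^{2 t} e^{\frac{5 t^{2}}{2}} + 16 e t^{2} e^{2 t} e^{\frac{5 t^{2}}{2}} + 10 t^{2} + 20 e t e^{2 t} e^{\frac{5 t^{2}}{2}} + 16 t + 8 e e^{2 t} e^{\frac{5 t^{2}}{2}} - 10}{t^{4} + 2 t^{2} + 1} = f(t).
F(2) = - \frac{28}{5} + 4 e^{15}; F(1) = -9 + 4 e^{\frac{11}{2}}.
Integral = F(2) - F(1) = - 4 e^{\frac{11}{2}} + \frac{17}{5} + 4 e^{15}.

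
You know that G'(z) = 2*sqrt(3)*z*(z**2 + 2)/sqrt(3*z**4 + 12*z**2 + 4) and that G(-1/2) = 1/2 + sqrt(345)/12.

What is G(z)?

G'(z) matches the chain-rule pattern g'(h)*h' with inner function h(z) = z**4 + 4*z**2 + 4/3; substituting u = h(z) collapses the integral.
A general antiderivative is sqrt(z**4 + 4*z**2 + 4/3) + C.
The condition gives C = 1/2 + sqrt(345)/12 - (sqrt(345)/12) = 1/2.
So G(z) = sqrt(3)*(2*sqrt(3*z**4 + 12*z**2 + 4) + sqrt(3))/6.
Check: d/dz[sqrt(3)*(2*sqrt(3*z**4 + 12*z**2 + 4) + sqrt(3))/6] = (2*sqrt(3)*z**3 + 4*sqrt(3)*z)/sqrt(3*z**4 + 12*z**2 + 4), which equals G'(z).

G(z) = sqrt(3)*(2*sqrt(3*z**4 + 12*z**2 + 4) + sqrt(3))/6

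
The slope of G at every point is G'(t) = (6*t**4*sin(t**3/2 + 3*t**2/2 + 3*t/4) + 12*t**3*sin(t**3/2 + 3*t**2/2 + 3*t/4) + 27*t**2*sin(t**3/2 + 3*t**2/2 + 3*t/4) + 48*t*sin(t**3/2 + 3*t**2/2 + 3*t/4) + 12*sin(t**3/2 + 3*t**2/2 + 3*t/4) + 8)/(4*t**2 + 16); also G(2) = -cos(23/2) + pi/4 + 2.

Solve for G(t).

A candidate passes only if d/dt[G] lands on the given G'(t) exactly.
A general antiderivative is -cos(t**3/2 + 3*t**2/2 + 3*t/4) + atan(t/2) + C.
The condition gives C = -cos(23/2) + pi/4 + 2 - (-cos(23/2) + pi/4) = 2.
So G(t) = -cos(t**3/2 + 3*t**2/2 + 3*t/4) + atan(t/2) + 2.
Check: d/dt[-cos(t**3/2 + 3*t**2/2 + 3*t/4) + atan(t/2) + 2] = (6*t**4*sin(t**3/2 + 3*t**2/2 + 3*t/4) + 12*t**3*sin(t**3/2 + 3*t**2/2 + 3*t/4) + 27*t**2*sin(t**3/2 + 3*t**2/2 + 3*t/4) + 48*t*sin(t**3/2 + 3*t**2/2 + 3*t/4) + 12*sin(t**3/2 + 3*t**2/2 + 3*t/4) + 8)/(4*t**2 + 16) = G'(t).

G(t) = -cos(t**3/2 + 3*t**2/2 + 3*t/4) + atan(t/2) + 2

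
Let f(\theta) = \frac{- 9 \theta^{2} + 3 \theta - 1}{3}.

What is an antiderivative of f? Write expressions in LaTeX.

A candidate is checked by its d/d\theta: the result must match f(\theta).
Check: d/d\theta[- \theta^{3} + \frac{\theta^{2}}{2} - \frac{\theta}{3}] = - 3 \theta^{2} + \theta - \frac{1}{3}, which equals f(\theta).

An antiderivative is F(\theta) = - \theta^{3} + \frac{\theta^{2}}{2} - \frac{\theta}{3}.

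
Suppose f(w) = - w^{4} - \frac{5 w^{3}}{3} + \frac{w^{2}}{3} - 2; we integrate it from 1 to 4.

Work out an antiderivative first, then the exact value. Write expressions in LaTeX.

Antiderivative: F(w) = \frac{w \left(- 36 w^{4} - 75 w^{3} + 20 w^{2} - 360\right)}{180}; value = - \frac{6197}{20}

The integrand splits into summands that can be handled one at a time.
F(w) = \frac{w \left(- 36 w^{4} - 75 w^{3} + 20 w^{2} - 360\right)}{180} is an antiderivative of f.
Check: d/dw[\frac{w \left(- 36 w^{4} - 75 w^{3} + 20 w^{2} - 360\right)}{180}] = - w^{4} - \frac{5 w^{3}}{3} + \frac{w^{2}}{3} - 2 = f(w).
F(4) = - \frac{14056}{45}; F(1) = - \frac{451}{180}.
Integral = F(4) - F(1) = - \frac{6197}{20}.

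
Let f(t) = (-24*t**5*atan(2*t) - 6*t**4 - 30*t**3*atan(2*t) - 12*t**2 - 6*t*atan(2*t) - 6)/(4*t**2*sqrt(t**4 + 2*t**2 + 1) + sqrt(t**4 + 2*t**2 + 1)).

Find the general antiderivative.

Recognize the product-rule pattern: f = u'v + uv' with u = -3*sqrt(t**4 + 2*t**2 + 1), v = atan(2*t), so integration by parts undoes it.
Check: d/dt[-3*sqrt(t**4 + 2*t**2 + 1)*atan(2*t)] = (-24*t**5*atan(2*t) - 6*t**4 - 30*t**3*atan(2*t) - 12*t**2 - 6*t*atan(2*t) - 6)/(4*t**2*sqrt(t**4 + 2*t**2 + 1) + sqrt(t**4 + 2*t**2 + 1)) = f(t).

F(t) = -3*sqrt(t**4 + 2*t**2 + 1)*atan(2*t) + C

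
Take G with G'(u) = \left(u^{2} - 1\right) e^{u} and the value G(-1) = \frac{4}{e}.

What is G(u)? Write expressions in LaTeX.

Recognize the product-rule pattern: G'(u) = v'r + vr' with v = u^{2} - 2 u + 1, r = e^{u}, so integration by parts undoes it.
A general antiderivative is \left(u^{2} - 2 u + 1\right) e^{u} + C.
The condition gives C = \frac{4}{e} - (\frac{4}{e}) = 0.
So G(u) = \left(u - 1\right)^{2} e^{u}.
Check: d/du[\left(u - 1\right)^{2} e^{u}] = u^{2} e^{u} - e^{u}, which equals G'(u).

G(u) = \left(u - 1\right)^{2} e^{u}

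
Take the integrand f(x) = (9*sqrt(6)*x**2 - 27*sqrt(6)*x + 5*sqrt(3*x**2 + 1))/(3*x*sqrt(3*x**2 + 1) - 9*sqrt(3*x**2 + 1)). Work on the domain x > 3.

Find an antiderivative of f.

Whatever form F(x) takes, F'(x) = f(x) is non-negotiable.
Check: d/dx[3*sqrt(2*x**2 + 2/3) + 5*log(x/2 - 3/2)/3] = (9*sqrt(6)*x**2 - 27*sqrt(6)*x + 5*sqrt(3*x**2 + 1))/(3*x*sqrt(3*x**2 + 1) - 9*sqrt(3*x**2 + 1)) = f(x).

An antiderivative is F(x) = 3*sqrt(2*x**2 + 2/3) + 5*log(x/2 - 3/2)/3.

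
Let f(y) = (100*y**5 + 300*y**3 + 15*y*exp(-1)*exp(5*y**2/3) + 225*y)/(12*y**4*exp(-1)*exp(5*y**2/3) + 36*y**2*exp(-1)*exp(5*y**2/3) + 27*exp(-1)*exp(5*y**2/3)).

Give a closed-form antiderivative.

A first test for any F(y): its y-derivative must equal f(y) identically.
Check: d/dy[(-20*y**2 - 5*exp(-1)*exp(5*y**2/3) - 30)/(8*y**2*exp(-1)*exp(5*y**2/3) + 12*exp(-1)*exp(5*y**2/3))] = (100*exp(1)*y**5 + 300*exp(1)*y**3 + 15*y*exp(5*y**2/3) + 225*exp(1)*y)/(12*y**4*exp(5*y**2/3) + 36*y**2*exp(5*y**2/3) + 27*exp(5*y**2/3)), which equals f(y).

An antiderivative is F(y) = (-20*y**2 - 5*exp(-1)*exp(5*y**2/3) - 30)/(8*y**2*exp(-1)*exp(5*y**2/3) + 12*exp(-1)*exp(5*y**2/3)).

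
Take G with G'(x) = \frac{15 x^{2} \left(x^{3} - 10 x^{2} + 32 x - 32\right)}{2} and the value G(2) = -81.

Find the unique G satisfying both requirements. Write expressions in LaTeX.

G'(x) matches the chain-rule pattern g'(h)*h' with inner function h(x) = - x^{2} + 4 x; substituting u = h(x) collapses the integral.
A general antiderivative is - \frac{5 \left(- x^{2} + 4 x\right)^{3}}{4} + C.
The condition gives C = -81 - (-80) = -1.
So G(x) = \frac{5 x^{6}}{4} - 15 x^{5} + 60 x^{4} - 80 x^{3} - 1.
Check: d/dx[\frac{5 x^{6}}{4} - 15 x^{5} + 60 x^{4} - 80 x^{3} - 1] = \frac{15 x^{5}}{2} - 75 x^{4} + 240 x^{3} - 240 x^{2}, which equals G'(x).

G(x) = \frac{5 x^{6}}{4} - 15 x^{5} + 60 x^{4} - 80 x^{3} - 1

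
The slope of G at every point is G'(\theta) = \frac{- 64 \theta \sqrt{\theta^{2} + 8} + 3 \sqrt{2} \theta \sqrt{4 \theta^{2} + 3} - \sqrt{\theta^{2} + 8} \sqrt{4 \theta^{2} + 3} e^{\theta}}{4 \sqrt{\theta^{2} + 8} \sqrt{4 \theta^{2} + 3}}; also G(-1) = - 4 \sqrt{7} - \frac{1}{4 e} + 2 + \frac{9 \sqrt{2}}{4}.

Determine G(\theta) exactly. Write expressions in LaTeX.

G(\theta) = \frac{3 \sqrt{\frac{\theta^{2}}{2} + 4}}{2} - 4 \sqrt{4 \theta^{2} + 3} - \frac{e^{\theta}}{4} + 2

A candidate passes only if d/d\theta[G] lands on the given G'(\theta) exactly.
A general antiderivative is \frac{3 \sqrt{\frac{\theta^{2}}{2} + 4}}{2} - 4 \sqrt{4 \theta^{2} + 3} - \frac{e^{\theta}}{4} + C.
The condition gives C = - 4 \sqrt{7} - \frac{1}{4 e} + 2 + \frac{9 \sqrt{2}}{4} - (- 4 \sqrt{7} - \frac{1}{4 e} + \frac{9 \sqrt{2}}{4}) = 2.
So G(\theta) = \frac{3 \sqrt{\frac{\theta^{2}}{2} + 4}}{2} - 4 \sqrt{4 \theta^{2} + 3} - \frac{e^{\theta}}{4} + 2.
Check: d/d\theta[\frac{3 \sqrt{\frac{\theta^{2}}{2} + 4}}{2} - 4 \sqrt{4 \theta^{2} + 3} - \frac{e^{\theta}}{4} + 2] = \frac{- 64 \theta \sqrt{\theta^{2} + 8} + 3 \sqrt{2} \theta \sqrt{4 \theta^{2} + 3} - \sqrt{\theta^{2} + 8} \sqrt{4 \theta^{2} + 3} e^{\theta}}{4 \sqrt{\theta^{2} + 8} \sqrt{4 \theta^{2} + 3}} = G'(\theta).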